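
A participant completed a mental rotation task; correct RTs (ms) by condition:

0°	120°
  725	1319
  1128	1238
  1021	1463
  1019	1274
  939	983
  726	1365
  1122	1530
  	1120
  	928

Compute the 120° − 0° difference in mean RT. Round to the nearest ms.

M(0°) = 6680/7 = 954.286
M(120°) = 11220/9 = 1246.667
Difference = 1246.667 − 954.286 = 292.381 ms

292 ms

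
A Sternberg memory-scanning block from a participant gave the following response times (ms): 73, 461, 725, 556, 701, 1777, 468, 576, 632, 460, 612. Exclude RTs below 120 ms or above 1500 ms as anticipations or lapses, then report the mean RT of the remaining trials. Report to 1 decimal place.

576.8 ms

Excluded: 73, 1777
Retained (n=9): Σ = 5191
Mean = 5191/9 = 576.7778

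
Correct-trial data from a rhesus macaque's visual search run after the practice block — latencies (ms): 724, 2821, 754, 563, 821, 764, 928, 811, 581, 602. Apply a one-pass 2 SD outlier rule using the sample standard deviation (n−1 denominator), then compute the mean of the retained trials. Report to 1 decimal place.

727.6 ms

n = 10, ΣRT = 9369, M = 936.900
Σ(x−M)² = 4066492.90; s = √(4066492.90/9) = 672.185
Cutoffs: 936.900 ± 2·672.185 → [-407.5, 2281.3]
Outside: 2821 → excluded.
Retained (n=9): Σ = 6548, mean = 6548/9 = 727.556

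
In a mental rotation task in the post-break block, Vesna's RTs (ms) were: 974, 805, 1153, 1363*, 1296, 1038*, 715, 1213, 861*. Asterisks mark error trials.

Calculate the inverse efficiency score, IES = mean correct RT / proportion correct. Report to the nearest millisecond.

Correct trials (n=6): 974, 805, 1153, 1296, 715, 1213
Mean correct RT = 6156/6 = 1026.0000 ms
Proportion correct = 6/9
IES = 1026.0000 / (6/9) = 1539.000 ms

1539 ms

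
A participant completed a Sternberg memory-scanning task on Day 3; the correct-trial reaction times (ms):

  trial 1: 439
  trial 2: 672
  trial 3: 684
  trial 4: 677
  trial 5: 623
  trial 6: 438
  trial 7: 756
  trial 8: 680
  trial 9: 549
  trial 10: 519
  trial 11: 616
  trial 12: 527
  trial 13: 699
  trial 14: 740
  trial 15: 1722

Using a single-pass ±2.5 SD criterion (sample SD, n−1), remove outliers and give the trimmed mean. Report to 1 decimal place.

615.6 ms

n = 15, ΣRT = 10341, M = 689.400
Σ(x−M)² = 1284745.60; s = √(1284745.60/14) = 302.932
Cutoffs: 689.400 ± 2.5·302.932 → [-67.9, 1446.7]
Outside: 1722 → excluded.
Retained (n=14): Σ = 8619, mean = 8619/14 = 615.643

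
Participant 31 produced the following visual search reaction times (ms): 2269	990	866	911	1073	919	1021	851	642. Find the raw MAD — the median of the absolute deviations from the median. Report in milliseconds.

71 ms

Sorted: 642, 851, 866, 911, 919, 990, 1021, 1073, 2269 → median = 919
|x − 919|: 1350, 71, 53, 8, 154, 0, 102, 68, 277
Sorted deviations: 0, 8, 53, 68, 71, 102, 154, 277, 1350 → MAD = 71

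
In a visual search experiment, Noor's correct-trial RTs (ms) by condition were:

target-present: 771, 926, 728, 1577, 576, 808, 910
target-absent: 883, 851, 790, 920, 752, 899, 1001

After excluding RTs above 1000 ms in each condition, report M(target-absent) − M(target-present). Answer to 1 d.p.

target-present: exclude 1577
target-absent: exclude 1001
M(target-present) = 4719/6 = 786.500
M(target-absent) = 5095/6 = 849.167
Difference = 849.167 − 786.500 = 62.667 ms

62.7 ms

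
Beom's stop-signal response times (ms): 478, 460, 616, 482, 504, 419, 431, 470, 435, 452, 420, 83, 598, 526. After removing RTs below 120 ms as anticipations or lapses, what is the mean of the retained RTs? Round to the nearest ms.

484 ms

Excluded: 83
Retained (n=13): Σ = 6291
Mean = 6291/13 = 483.9231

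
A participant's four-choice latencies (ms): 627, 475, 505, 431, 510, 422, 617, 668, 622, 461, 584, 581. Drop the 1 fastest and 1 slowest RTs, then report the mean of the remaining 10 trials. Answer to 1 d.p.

Sorted: 422, 431, 461, 475, 505, 510, 581, 584, 617, 622, 627, 668
Drop lowest 1 (422) and highest 1 (668)
Remaining (n=10): Σ = 5413, mean = 5413/10 = 541.300

541.3 ms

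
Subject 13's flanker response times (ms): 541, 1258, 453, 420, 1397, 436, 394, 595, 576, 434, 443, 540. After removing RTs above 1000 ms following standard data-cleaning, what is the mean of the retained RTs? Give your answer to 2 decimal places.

483.20 ms

Excluded: 1258, 1397
Retained (n=10): Σ = 4832
Mean = 4832/10 = 483.2000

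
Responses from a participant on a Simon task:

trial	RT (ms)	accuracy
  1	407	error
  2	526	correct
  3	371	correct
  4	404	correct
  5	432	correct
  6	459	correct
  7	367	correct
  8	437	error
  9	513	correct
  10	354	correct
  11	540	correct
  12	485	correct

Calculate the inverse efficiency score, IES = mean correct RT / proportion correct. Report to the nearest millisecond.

534 ms

Correct trials (n=10): 526, 371, 404, 432, 459, 367, 513, 354, 540, 485
Mean correct RT = 4451/10 = 445.1000 ms
Proportion correct = 10/12
IES = 445.1000 / (10/12) = 534.120 ms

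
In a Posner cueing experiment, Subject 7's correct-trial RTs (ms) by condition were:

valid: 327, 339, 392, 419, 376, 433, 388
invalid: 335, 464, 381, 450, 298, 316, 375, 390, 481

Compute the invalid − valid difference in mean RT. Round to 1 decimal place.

5.8 ms

M(valid) = 2674/7 = 382.000
M(invalid) = 3490/9 = 387.778
Difference = 387.778 − 382.000 = 5.778 ms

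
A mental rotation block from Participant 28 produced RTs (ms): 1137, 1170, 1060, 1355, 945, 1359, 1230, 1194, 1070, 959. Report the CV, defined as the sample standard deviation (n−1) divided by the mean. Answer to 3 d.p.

n = 10, Σ = 11479, M = 1147.9000
Σ(x−M)² = 187572.900; s = √(187572.900/9) = 144.3656
CV = 144.3656 / 1147.9000 = 0.12576

0.126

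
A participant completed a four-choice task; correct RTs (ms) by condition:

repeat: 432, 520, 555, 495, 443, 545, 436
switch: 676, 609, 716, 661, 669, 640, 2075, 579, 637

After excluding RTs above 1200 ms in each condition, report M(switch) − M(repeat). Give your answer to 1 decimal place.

158.9 ms

switch: exclude 2075
M(repeat) = 3426/7 = 489.429
M(switch) = 5187/8 = 648.375
Difference = 648.375 − 489.429 = 158.946 ms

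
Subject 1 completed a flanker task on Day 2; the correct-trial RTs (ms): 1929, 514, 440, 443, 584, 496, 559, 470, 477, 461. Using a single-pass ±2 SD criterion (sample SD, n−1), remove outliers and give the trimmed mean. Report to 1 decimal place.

n = 10, ΣRT = 6373, M = 637.300
Σ(x−M)² = 1874076.10; s = √(1874076.10/9) = 456.323
Cutoffs: 637.300 ± 2·456.323 → [-275.3, 1549.9]
Outside: 1929 → excluded.
Retained (n=9): Σ = 4444, mean = 4444/9 = 493.778

493.8 ms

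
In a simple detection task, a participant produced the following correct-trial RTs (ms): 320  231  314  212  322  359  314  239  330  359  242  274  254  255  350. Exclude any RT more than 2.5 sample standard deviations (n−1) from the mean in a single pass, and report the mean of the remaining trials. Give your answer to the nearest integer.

292 ms

n = 15, ΣRT = 4375, M = 291.667
Σ(x−M)² = 35003.33; s = √(35003.33/14) = 50.002
Cutoffs: 291.667 ± 2.5·50.002 → [166.7, 416.7]
No RTs fall outside the cutoffs; all 15 retained. Mean = 4375/15 = 291.667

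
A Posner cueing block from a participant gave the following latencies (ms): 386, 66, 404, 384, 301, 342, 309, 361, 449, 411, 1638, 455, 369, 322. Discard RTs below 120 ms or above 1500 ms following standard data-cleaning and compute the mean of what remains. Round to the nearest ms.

Excluded: 66, 1638
Retained (n=12): Σ = 4493
Mean = 4493/12 = 374.4167

374 ms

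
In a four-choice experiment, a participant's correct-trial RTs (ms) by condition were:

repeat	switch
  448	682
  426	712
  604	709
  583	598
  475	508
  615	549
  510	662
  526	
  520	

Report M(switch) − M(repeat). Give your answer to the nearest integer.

108 ms

M(repeat) = 4707/9 = 523.000
M(switch) = 4420/7 = 631.429
Difference = 631.429 − 523.000 = 108.429 ms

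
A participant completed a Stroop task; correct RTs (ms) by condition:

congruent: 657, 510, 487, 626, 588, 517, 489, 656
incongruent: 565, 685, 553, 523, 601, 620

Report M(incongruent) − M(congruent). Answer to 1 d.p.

M(congruent) = 4530/8 = 566.250
M(incongruent) = 3547/6 = 591.167
Difference = 591.167 − 566.250 = 24.917 ms

24.9 ms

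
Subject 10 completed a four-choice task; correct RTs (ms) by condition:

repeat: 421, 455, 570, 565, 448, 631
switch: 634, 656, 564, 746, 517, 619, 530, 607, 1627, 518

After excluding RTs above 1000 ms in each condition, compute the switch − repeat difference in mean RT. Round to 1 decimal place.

84.0 ms

switch: exclude 1627
M(repeat) = 3090/6 = 515.000
M(switch) = 5391/9 = 599.000
Difference = 599.000 − 515.000 = 84.000 ms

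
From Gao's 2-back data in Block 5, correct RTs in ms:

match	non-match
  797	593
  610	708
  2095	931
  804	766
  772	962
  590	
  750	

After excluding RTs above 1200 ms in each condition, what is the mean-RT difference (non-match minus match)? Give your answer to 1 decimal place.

match: exclude 2095
M(match) = 4323/6 = 720.500
M(non-match) = 3960/5 = 792.000
Difference = 792.000 − 720.500 = 71.500 ms

71.5 ms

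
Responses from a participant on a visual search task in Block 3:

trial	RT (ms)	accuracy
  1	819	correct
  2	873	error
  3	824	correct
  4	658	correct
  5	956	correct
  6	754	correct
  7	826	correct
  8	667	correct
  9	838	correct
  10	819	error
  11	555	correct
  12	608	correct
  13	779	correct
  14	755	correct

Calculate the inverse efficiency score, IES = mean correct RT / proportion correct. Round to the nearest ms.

879 ms

Correct trials (n=12): 819, 824, 658, 956, 754, 826, 667, 838, 555, 608, 779, 755
Mean correct RT = 9039/12 = 753.2500 ms
Proportion correct = 12/14
IES = 753.2500 / (12/14) = 878.792 ms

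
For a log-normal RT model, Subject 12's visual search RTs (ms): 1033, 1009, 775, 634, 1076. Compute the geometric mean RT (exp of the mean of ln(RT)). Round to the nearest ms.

888 ms

ln(RT): 6.9402, 6.9167, 6.6529, 6.4520, 6.9810
Mean ln(RT) = 33.9429/5 = 6.78857
Geometric mean = exp(6.78857) = 887.64 ms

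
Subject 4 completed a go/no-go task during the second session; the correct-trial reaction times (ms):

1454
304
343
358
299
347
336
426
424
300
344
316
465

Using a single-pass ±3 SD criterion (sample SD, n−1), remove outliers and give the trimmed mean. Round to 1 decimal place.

355.2 ms

n = 13, ΣRT = 5716, M = 439.692
Σ(x−M)² = 1147438.77; s = √(1147438.77/12) = 309.225
Cutoffs: 439.692 ± 3·309.225 → [-488.0, 1367.4]
Outside: 1454 → excluded.
Retained (n=12): Σ = 4262, mean = 4262/12 = 355.167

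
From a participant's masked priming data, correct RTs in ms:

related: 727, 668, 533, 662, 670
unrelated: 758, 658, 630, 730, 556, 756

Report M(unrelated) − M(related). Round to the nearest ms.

M(related) = 3260/5 = 652.000
M(unrelated) = 4088/6 = 681.333
Difference = 681.333 − 652.000 = 29.333 ms

29 ms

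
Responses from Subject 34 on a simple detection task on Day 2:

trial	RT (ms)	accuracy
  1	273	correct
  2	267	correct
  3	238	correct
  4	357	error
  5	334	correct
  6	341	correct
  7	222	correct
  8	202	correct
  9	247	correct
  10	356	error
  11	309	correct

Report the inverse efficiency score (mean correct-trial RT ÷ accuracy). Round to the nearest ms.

330 ms

Correct trials (n=9): 273, 267, 238, 334, 341, 222, 202, 247, 309
Mean correct RT = 2433/9 = 270.3333 ms
Proportion correct = 9/11
IES = 270.3333 / (9/11) = 330.407 ms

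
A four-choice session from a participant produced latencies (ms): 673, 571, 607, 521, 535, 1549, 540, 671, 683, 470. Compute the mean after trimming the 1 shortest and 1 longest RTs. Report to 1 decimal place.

Sorted: 470, 521, 535, 540, 571, 607, 671, 673, 683, 1549
Drop lowest 1 (470) and highest 1 (1549)
Remaining (n=8): Σ = 4801, mean = 4801/8 = 600.125

600.1 ms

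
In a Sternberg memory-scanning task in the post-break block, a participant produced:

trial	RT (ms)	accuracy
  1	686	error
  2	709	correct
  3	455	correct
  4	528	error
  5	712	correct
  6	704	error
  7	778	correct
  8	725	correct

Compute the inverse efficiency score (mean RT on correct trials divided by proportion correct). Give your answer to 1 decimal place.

1081.3 ms

Correct trials (n=5): 709, 455, 712, 778, 725
Mean correct RT = 3379/5 = 675.8000 ms
Proportion correct = 5/8
IES = 675.8000 / (5/8) = 1081.280 ms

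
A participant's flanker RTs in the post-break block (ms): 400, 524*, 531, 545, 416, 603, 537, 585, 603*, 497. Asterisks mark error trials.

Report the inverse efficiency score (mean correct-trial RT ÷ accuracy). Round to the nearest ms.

643 ms

Correct trials (n=8): 400, 531, 545, 416, 603, 537, 585, 497
Mean correct RT = 4114/8 = 514.2500 ms
Proportion correct = 8/10
IES = 514.2500 / (8/10) = 642.812 ms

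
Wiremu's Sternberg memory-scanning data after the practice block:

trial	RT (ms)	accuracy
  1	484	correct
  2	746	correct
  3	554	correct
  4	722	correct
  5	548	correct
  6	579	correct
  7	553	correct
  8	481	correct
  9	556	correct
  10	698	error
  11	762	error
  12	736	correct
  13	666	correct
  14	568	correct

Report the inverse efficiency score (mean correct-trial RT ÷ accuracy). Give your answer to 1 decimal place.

699.3 ms

Correct trials (n=12): 484, 746, 554, 722, 548, 579, 553, 481, 556, 736, 666, 568
Mean correct RT = 7193/12 = 599.4167 ms
Proportion correct = 12/14
IES = 599.4167 / (12/14) = 699.319 ms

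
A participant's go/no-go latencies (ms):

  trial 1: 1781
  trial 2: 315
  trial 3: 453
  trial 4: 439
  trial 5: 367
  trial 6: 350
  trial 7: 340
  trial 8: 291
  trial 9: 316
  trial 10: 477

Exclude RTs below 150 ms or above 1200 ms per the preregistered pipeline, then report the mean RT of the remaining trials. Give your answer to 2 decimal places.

372.00 ms

Excluded: 1781
Retained (n=9): Σ = 3348
Mean = 3348/9 = 372.0000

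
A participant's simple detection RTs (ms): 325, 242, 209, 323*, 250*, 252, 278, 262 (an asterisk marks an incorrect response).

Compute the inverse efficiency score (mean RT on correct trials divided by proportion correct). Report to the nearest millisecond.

Correct trials (n=6): 325, 242, 209, 252, 278, 262
Mean correct RT = 1568/6 = 261.3333 ms
Proportion correct = 6/8
IES = 261.3333 / (6/8) = 348.444 ms

348 ms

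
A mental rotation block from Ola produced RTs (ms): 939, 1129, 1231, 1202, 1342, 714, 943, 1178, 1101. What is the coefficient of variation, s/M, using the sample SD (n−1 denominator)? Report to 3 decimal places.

n = 9, Σ = 9779, M = 1086.5556
Σ(x−M)² = 290994.222; s = √(290994.222/8) = 190.7204
CV = 190.7204 / 1086.5556 = 0.17553

0.176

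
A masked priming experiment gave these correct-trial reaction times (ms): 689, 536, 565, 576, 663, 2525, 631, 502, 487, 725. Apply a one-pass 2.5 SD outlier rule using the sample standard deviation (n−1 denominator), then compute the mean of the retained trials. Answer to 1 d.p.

n = 10, ΣRT = 7899, M = 789.900
Σ(x−M)² = 3401750.90; s = √(3401750.90/9) = 614.795
Cutoffs: 789.900 ± 2.5·614.795 → [-747.1, 2326.9]
Outside: 2525 → excluded.
Retained (n=9): Σ = 5374, mean = 5374/9 = 597.111

597.1 ms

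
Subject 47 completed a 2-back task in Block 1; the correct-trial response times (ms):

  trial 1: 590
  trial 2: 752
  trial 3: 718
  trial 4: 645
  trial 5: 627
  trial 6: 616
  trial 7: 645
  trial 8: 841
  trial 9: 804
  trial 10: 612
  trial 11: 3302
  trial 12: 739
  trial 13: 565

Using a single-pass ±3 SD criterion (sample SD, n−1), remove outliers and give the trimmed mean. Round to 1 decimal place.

n = 13, ΣRT = 11456, M = 881.231
Σ(x−M)² = 6435174.31; s = √(6435174.31/12) = 732.301
Cutoffs: 881.231 ± 3·732.301 → [-1315.7, 3078.1]
Outside: 3302 → excluded.
Retained (n=12): Σ = 8154, mean = 8154/12 = 679.500

679.5 ms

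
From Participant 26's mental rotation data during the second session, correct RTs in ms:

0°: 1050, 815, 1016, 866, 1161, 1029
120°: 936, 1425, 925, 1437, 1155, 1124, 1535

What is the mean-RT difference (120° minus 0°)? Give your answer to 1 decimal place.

M(0°) = 5937/6 = 989.500
M(120°) = 8537/7 = 1219.571
Difference = 1219.571 − 989.500 = 230.071 ms

230.1 ms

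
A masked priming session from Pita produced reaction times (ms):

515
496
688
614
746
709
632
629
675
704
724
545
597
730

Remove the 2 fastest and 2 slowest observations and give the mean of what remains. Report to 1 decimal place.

651.7 ms

Sorted: 496, 515, 545, 597, 614, 629, 632, 675, 688, 704, 709, 724, 730, 746
Drop lowest 2 (496, 515) and highest 2 (730, 746)
Remaining (n=10): Σ = 6517, mean = 6517/10 = 651.700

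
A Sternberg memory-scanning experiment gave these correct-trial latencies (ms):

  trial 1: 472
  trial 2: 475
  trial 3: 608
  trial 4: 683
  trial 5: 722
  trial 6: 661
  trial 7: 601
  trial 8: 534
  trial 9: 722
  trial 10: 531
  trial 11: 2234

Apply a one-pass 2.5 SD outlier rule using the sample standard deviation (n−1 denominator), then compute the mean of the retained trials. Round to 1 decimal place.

600.9 ms

n = 11, ΣRT = 8243, M = 749.364
Σ(x−M)² = 2506120.55; s = √(2506120.55/10) = 500.612
Cutoffs: 749.364 ± 2.5·500.612 → [-502.2, 2000.9]
Outside: 2234 → excluded.
Retained (n=10): Σ = 6009, mean = 6009/10 = 600.900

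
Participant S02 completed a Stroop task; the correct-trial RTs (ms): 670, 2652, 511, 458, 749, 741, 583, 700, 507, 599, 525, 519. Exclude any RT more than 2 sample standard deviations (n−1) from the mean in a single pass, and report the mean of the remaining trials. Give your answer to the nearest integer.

597 ms

n = 12, ΣRT = 9214, M = 767.833
Σ(x−M)² = 3978879.67; s = √(3978879.67/11) = 601.429
Cutoffs: 767.833 ± 2·601.429 → [-435.0, 1970.7]
Outside: 2652 → excluded.
Retained (n=11): Σ = 6562, mean = 6562/11 = 596.545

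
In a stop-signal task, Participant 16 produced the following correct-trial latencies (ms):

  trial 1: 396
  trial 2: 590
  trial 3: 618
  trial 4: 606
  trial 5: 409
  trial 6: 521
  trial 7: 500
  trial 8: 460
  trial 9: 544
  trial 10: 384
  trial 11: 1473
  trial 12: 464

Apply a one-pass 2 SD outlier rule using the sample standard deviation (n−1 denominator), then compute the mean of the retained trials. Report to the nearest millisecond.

499 ms

n = 12, ΣRT = 6965, M = 580.417
Σ(x−M)² = 940212.92; s = √(940212.92/11) = 292.359
Cutoffs: 580.417 ± 2·292.359 → [-4.3, 1165.1]
Outside: 1473 → excluded.
Retained (n=11): Σ = 5492, mean = 5492/11 = 499.273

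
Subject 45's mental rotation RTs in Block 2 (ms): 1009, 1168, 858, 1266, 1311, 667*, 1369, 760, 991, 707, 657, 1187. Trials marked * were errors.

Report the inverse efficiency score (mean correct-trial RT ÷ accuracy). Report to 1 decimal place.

Correct trials (n=11): 1009, 1168, 858, 1266, 1311, 1369, 760, 991, 707, 657, 1187
Mean correct RT = 11283/11 = 1025.7273 ms
Proportion correct = 11/12
IES = 1025.7273 / (11/12) = 1118.975 ms

1119.0 ms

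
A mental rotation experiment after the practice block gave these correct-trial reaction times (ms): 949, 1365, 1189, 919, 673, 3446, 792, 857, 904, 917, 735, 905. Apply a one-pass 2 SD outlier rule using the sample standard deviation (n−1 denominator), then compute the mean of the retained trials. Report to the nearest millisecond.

n = 12, ΣRT = 13651, M = 1137.583
Σ(x−M)² = 6199870.92; s = √(6199870.92/11) = 750.749
Cutoffs: 1137.583 ± 2·750.749 → [-363.9, 2639.1]
Outside: 3446 → excluded.
Retained (n=11): Σ = 10205, mean = 10205/11 = 927.727

928 ms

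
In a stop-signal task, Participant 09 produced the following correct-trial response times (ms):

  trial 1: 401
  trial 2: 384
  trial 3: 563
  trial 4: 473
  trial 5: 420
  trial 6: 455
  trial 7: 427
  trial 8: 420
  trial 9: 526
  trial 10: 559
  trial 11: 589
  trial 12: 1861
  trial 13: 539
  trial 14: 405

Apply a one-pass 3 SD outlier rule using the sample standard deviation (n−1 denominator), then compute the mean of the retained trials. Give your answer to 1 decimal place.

473.9 ms

n = 14, ΣRT = 8022, M = 573.000
Σ(x−M)² = 1848448.00; s = √(1848448.00/13) = 377.079
Cutoffs: 573.000 ± 3·377.079 → [-558.2, 1704.2]
Outside: 1861 → excluded.
Retained (n=13): Σ = 6161, mean = 6161/13 = 473.923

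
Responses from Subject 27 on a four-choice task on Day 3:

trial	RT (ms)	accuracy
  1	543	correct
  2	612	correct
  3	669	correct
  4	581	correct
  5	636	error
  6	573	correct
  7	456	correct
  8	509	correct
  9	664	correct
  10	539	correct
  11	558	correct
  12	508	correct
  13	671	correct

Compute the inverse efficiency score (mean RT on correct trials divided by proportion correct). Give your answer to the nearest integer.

621 ms

Correct trials (n=12): 543, 612, 669, 581, 573, 456, 509, 664, 539, 558, 508, 671
Mean correct RT = 6883/12 = 573.5833 ms
Proportion correct = 12/13
IES = 573.5833 / (12/13) = 621.382 ms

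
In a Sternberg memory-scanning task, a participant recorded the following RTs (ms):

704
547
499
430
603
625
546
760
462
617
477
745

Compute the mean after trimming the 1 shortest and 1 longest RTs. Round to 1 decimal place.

582.5 ms

Sorted: 430, 462, 477, 499, 546, 547, 603, 617, 625, 704, 745, 760
Drop lowest 1 (430) and highest 1 (760)
Remaining (n=10): Σ = 5825, mean = 5825/10 = 582.500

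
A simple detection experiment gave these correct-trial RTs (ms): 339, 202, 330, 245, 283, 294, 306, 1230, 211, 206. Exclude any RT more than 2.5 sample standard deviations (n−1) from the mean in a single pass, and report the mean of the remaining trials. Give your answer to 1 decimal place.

268.4 ms

n = 10, ΣRT = 3646, M = 364.600
Σ(x−M)² = 855336.40; s = √(855336.40/9) = 308.281
Cutoffs: 364.600 ± 2.5·308.281 → [-406.1, 1135.3]
Outside: 1230 → excluded.
Retained (n=9): Σ = 2416, mean = 2416/9 = 268.444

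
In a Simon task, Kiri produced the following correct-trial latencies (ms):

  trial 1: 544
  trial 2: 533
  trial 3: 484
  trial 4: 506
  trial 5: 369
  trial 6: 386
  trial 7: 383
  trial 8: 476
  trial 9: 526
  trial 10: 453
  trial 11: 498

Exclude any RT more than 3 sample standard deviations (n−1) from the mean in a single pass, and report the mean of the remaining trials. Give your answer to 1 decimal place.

n = 11, ΣRT = 5158, M = 468.909
Σ(x−M)² = 39994.91; s = √(39994.91/10) = 63.242
Cutoffs: 468.909 ± 3·63.242 → [279.2, 658.6]
No RTs fall outside the cutoffs; all 11 retained. Mean = 5158/11 = 468.909

468.9 ms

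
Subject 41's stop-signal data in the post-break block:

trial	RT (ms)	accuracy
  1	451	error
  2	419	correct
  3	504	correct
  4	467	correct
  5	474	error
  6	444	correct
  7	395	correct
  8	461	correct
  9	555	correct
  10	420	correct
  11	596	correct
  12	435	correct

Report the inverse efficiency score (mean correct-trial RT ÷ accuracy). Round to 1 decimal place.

Correct trials (n=10): 419, 504, 467, 444, 395, 461, 555, 420, 596, 435
Mean correct RT = 4696/10 = 469.6000 ms
Proportion correct = 10/12
IES = 469.6000 / (10/12) = 563.520 ms

563.5 ms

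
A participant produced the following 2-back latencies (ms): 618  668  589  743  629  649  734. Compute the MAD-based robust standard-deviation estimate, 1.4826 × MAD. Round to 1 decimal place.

Sorted: 589, 618, 629, 649, 668, 734, 743 → median = 649
|x − 649| sorted: 0, 19, 20, 31, 60, 85, 94 → MAD = 31
Robust SD ≈ 1.4826 × 31 = 45.961

46.0 ms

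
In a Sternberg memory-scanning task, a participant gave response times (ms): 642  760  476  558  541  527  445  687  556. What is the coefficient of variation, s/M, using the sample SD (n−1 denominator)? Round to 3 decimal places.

0.176

n = 9, Σ = 5192, M = 576.8889
Σ(x−M)² = 82036.889; s = √(82036.889/8) = 101.2651
CV = 101.2651 / 576.8889 = 0.17554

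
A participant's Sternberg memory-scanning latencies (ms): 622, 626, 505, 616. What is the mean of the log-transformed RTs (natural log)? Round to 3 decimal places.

ln(RT): 6.4329, 6.4394, 6.2246, 6.4232
Σ ln(RT) = 25.5201
Mean = 25.5201/4 = 6.38002

6.380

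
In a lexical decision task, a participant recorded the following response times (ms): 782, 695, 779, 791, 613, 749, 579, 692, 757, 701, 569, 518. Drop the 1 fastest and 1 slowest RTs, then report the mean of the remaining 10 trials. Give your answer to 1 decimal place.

691.6 ms

Sorted: 518, 569, 579, 613, 692, 695, 701, 749, 757, 779, 782, 791
Drop lowest 1 (518) and highest 1 (791)
Remaining (n=10): Σ = 6916, mean = 6916/10 = 691.600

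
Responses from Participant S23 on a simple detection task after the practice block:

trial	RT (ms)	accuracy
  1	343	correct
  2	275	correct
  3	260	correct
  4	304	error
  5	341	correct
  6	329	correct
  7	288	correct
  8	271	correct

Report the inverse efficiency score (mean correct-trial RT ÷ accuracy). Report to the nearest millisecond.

Correct trials (n=7): 343, 275, 260, 341, 329, 288, 271
Mean correct RT = 2107/7 = 301.0000 ms
Proportion correct = 7/8
IES = 301.0000 / (7/8) = 344.000 ms

344 ms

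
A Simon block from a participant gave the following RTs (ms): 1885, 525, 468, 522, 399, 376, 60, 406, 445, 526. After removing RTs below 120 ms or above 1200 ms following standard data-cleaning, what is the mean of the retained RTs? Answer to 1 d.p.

Excluded: 60, 1885
Retained (n=8): Σ = 3667
Mean = 3667/8 = 458.3750

458.4 ms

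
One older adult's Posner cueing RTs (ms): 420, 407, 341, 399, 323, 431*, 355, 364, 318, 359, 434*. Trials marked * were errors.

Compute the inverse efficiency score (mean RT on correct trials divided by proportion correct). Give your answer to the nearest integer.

Correct trials (n=9): 420, 407, 341, 399, 323, 355, 364, 318, 359
Mean correct RT = 3286/9 = 365.1111 ms
Proportion correct = 9/11
IES = 365.1111 / (9/11) = 446.247 ms

446 ms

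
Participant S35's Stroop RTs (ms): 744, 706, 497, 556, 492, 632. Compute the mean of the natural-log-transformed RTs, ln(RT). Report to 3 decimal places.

6.391

ln(RT): 6.6120, 6.5596, 6.2086, 6.3208, 6.1985, 6.4489
Σ ln(RT) = 38.3484
Mean = 38.3484/6 = 6.39140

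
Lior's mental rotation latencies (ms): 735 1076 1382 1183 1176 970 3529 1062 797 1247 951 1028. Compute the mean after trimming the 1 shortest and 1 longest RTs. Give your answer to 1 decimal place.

Sorted: 735, 797, 951, 970, 1028, 1062, 1076, 1176, 1183, 1247, 1382, 3529
Drop lowest 1 (735) and highest 1 (3529)
Remaining (n=10): Σ = 10872, mean = 10872/10 = 1087.200

1087.2 ms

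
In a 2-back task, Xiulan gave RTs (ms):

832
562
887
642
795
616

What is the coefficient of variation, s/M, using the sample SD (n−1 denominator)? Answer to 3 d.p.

0.184

n = 6, Σ = 4334, M = 722.3333
Σ(x−M)² = 87889.333; s = √(87889.333/5) = 132.5815
CV = 132.5815 / 722.3333 = 0.18355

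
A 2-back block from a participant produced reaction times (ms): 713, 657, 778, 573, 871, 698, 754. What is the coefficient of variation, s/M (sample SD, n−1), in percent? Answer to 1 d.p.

13.1%

n = 7, Σ = 5044, M = 720.5714
Σ(x−M)² = 53429.714; s = √(53429.714/6) = 94.3661
CV = 94.3661 / 720.5714 = 0.13096 = 13.096%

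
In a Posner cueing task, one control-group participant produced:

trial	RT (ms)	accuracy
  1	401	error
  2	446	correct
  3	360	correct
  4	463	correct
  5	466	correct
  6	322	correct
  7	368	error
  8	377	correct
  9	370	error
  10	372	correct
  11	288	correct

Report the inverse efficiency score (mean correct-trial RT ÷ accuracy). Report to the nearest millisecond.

Correct trials (n=8): 446, 360, 463, 466, 322, 377, 372, 288
Mean correct RT = 3094/8 = 386.7500 ms
Proportion correct = 8/11
IES = 386.7500 / (8/11) = 531.781 ms

532 ms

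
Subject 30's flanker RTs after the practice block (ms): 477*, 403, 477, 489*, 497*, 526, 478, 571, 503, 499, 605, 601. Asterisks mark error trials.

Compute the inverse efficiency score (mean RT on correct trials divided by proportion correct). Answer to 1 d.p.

690.8 ms

Correct trials (n=9): 403, 477, 526, 478, 571, 503, 499, 605, 601
Mean correct RT = 4663/9 = 518.1111 ms
Proportion correct = 9/12
IES = 518.1111 / (9/12) = 690.815 ms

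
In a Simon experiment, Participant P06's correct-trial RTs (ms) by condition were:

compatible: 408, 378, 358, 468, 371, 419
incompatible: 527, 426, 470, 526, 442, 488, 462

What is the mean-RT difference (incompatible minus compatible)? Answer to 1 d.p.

M(compatible) = 2402/6 = 400.333
M(incompatible) = 3341/7 = 477.286
Difference = 477.286 − 400.333 = 76.952 ms

77.0 ms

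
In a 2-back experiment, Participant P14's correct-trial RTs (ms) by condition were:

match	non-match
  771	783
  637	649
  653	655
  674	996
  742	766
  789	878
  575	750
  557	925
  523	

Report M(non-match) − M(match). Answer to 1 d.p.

M(match) = 5921/9 = 657.889
M(non-match) = 6402/8 = 800.250
Difference = 800.250 − 657.889 = 142.361 ms

142.4 ms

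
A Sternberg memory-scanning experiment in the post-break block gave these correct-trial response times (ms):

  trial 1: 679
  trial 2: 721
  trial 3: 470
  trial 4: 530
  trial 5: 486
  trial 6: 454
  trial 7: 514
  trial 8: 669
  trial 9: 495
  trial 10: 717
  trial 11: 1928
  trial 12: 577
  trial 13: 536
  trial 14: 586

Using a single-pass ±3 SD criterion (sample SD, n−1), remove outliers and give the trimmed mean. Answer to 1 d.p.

571.8 ms

n = 14, ΣRT = 9362, M = 668.714
Σ(x−M)² = 1816166.86; s = √(1816166.86/13) = 373.772
Cutoffs: 668.714 ± 3·373.772 → [-452.6, 1790.0]
Outside: 1928 → excluded.
Retained (n=13): Σ = 7434, mean = 7434/13 = 571.846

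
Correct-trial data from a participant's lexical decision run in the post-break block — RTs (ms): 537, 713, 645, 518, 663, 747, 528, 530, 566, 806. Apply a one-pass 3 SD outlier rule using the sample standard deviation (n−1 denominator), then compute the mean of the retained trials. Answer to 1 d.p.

n = 10, ΣRT = 6253, M = 625.300
Σ(x−M)² = 98340.10; s = √(98340.10/9) = 104.531
Cutoffs: 625.300 ± 3·104.531 → [311.7, 938.9]
No RTs fall outside the cutoffs; all 10 retained. Mean = 6253/10 = 625.300

625.3 ms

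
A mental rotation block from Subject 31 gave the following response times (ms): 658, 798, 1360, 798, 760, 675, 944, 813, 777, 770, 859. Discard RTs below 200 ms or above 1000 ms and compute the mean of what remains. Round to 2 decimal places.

785.20 ms

Excluded: 1360
Retained (n=10): Σ = 7852
Mean = 7852/10 = 785.2000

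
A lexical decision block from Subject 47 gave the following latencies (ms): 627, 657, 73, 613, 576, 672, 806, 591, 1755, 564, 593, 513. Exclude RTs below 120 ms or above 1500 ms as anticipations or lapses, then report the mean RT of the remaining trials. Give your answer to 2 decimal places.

621.20 ms

Excluded: 73, 1755
Retained (n=10): Σ = 6212
Mean = 6212/10 = 621.2000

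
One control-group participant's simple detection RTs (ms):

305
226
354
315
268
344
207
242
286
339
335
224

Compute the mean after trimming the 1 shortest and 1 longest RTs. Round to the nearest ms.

288 ms

Sorted: 207, 224, 226, 242, 268, 286, 305, 315, 335, 339, 344, 354
Drop lowest 1 (207) and highest 1 (354)
Remaining (n=10): Σ = 2884, mean = 2884/10 = 288.400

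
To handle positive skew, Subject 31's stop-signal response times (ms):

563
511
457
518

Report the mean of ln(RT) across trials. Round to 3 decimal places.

6.236

ln(RT): 6.3333, 6.2364, 6.1247, 6.2500
Σ ln(RT) = 24.9443
Mean = 24.9443/4 = 6.23608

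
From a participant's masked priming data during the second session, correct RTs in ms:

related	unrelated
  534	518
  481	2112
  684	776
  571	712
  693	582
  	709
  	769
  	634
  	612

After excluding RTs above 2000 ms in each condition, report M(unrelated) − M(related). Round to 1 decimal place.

unrelated: exclude 2112
M(related) = 2963/5 = 592.600
M(unrelated) = 5312/8 = 664.000
Difference = 664.000 − 592.600 = 71.400 ms

71.4 ms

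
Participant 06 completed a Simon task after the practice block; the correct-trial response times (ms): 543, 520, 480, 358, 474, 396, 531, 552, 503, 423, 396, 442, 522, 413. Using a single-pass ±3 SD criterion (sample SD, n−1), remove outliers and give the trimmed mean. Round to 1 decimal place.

n = 14, ΣRT = 6553, M = 468.071
Σ(x−M)² = 51868.93; s = √(51868.93/13) = 63.166
Cutoffs: 468.071 ± 3·63.166 → [278.6, 657.6]
No RTs fall outside the cutoffs; all 14 retained. Mean = 6553/14 = 468.071

468.1 ms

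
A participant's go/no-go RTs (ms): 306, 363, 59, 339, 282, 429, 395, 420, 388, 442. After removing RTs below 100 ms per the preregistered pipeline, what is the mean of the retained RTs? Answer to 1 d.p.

373.8 ms

Excluded: 59
Retained (n=9): Σ = 3364
Mean = 3364/9 = 373.7778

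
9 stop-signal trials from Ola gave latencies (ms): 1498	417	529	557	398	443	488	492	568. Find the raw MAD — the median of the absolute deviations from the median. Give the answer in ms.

Sorted: 398, 417, 443, 488, 492, 529, 557, 568, 1498 → median = 492
|x − 492|: 1006, 75, 37, 65, 94, 49, 4, 0, 76
Sorted deviations: 0, 4, 37, 49, 65, 75, 76, 94, 1006 → MAD = 65

65 ms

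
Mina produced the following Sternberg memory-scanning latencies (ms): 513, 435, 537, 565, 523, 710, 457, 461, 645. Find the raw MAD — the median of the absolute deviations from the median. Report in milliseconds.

Sorted: 435, 457, 461, 513, 523, 537, 565, 645, 710 → median = 523
|x − 523|: 10, 88, 14, 42, 0, 187, 66, 62, 122
Sorted deviations: 0, 10, 14, 42, 62, 66, 88, 122, 187 → MAD = 62

62 ms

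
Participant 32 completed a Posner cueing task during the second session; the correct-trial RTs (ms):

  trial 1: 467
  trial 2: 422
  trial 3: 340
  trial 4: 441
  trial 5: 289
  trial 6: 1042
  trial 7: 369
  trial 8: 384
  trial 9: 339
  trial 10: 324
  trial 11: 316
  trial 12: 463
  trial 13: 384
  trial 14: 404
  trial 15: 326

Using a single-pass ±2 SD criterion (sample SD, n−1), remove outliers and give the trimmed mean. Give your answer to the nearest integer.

376 ms

n = 15, ΣRT = 6310, M = 420.667
Σ(x−M)² = 455819.33; s = √(455819.33/14) = 180.440
Cutoffs: 420.667 ± 2·180.440 → [59.8, 781.5]
Outside: 1042 → excluded.
Retained (n=14): Σ = 5268, mean = 5268/14 = 376.286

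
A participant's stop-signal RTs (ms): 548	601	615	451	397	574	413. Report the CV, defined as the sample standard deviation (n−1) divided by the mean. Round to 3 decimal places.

0.178

n = 7, Σ = 3599, M = 514.1429
Σ(x−M)² = 50384.857; s = √(50384.857/6) = 91.6377
CV = 91.6377 / 514.1429 = 0.17823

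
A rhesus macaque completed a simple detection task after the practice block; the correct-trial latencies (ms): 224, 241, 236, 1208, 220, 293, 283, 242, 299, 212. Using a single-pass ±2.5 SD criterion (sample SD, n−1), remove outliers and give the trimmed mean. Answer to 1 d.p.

n = 10, ΣRT = 3458, M = 345.800
Σ(x−M)² = 834687.60; s = √(834687.60/9) = 304.537
Cutoffs: 345.800 ± 2.5·304.537 → [-415.5, 1107.1]
Outside: 1208 → excluded.
Retained (n=9): Σ = 2250, mean = 2250/9 = 250.000

250.0 ms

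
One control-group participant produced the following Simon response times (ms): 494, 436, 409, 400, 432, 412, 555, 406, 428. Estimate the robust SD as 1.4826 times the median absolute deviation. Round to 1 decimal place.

Sorted: 400, 406, 409, 412, 428, 432, 436, 494, 555 → median = 428
|x − 428| sorted: 0, 4, 8, 16, 19, 22, 28, 66, 127 → MAD = 19
Robust SD ≈ 1.4826 × 19 = 28.169

28.2 ms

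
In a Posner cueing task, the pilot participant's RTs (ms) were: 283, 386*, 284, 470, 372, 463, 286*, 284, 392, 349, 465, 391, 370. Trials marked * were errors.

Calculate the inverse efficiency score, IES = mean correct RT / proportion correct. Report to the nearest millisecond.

Correct trials (n=11): 283, 284, 470, 372, 463, 284, 392, 349, 465, 391, 370
Mean correct RT = 4123/11 = 374.8182 ms
Proportion correct = 11/13
IES = 374.8182 / (11/13) = 442.967 ms

443 ms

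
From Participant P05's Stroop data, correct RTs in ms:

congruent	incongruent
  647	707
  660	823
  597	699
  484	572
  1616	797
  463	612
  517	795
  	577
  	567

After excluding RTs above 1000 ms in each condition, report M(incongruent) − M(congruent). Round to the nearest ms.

congruent: exclude 1616
M(congruent) = 3368/6 = 561.333
M(incongruent) = 6149/9 = 683.222
Difference = 683.222 − 561.333 = 121.889 ms

122 ms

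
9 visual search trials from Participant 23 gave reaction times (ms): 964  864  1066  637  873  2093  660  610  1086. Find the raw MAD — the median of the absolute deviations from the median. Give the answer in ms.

213 ms

Sorted: 610, 637, 660, 864, 873, 964, 1066, 1086, 2093 → median = 873
|x − 873|: 91, 9, 193, 236, 0, 1220, 213, 263, 213
Sorted deviations: 0, 9, 91, 193, 213, 213, 236, 263, 1220 → MAD = 213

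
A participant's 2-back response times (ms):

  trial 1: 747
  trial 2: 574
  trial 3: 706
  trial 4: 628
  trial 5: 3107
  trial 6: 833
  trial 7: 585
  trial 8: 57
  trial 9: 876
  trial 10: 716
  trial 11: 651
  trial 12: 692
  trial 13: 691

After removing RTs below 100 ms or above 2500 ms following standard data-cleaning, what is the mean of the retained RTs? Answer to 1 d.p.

Excluded: 57, 3107
Retained (n=11): Σ = 7699
Mean = 7699/11 = 699.9091

699.9 ms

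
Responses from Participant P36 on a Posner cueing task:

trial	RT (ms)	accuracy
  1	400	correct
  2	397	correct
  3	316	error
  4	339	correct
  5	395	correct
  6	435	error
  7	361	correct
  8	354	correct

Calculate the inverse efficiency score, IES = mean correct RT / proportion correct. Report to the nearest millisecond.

Correct trials (n=6): 400, 397, 339, 395, 361, 354
Mean correct RT = 2246/6 = 374.3333 ms
Proportion correct = 6/8
IES = 374.3333 / (6/8) = 499.111 ms

499 ms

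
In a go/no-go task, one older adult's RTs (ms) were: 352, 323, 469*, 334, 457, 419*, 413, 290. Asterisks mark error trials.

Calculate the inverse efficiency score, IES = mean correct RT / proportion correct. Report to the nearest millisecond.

Correct trials (n=6): 352, 323, 334, 457, 413, 290
Mean correct RT = 2169/6 = 361.5000 ms
Proportion correct = 6/8
IES = 361.5000 / (6/8) = 482.000 ms

482 ms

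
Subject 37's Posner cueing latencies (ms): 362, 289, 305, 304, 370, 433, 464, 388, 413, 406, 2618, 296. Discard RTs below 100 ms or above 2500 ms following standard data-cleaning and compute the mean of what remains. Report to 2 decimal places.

Excluded: 2618
Retained (n=11): Σ = 4030
Mean = 4030/11 = 366.3636

366.36 ms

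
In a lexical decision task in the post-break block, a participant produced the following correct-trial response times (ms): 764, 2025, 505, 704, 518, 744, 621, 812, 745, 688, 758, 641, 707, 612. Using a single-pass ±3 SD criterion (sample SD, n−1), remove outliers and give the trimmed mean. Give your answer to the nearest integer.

n = 14, ΣRT = 10844, M = 774.571
Σ(x−M)² = 1790561.43; s = √(1790561.43/13) = 371.127
Cutoffs: 774.571 ± 3·371.127 → [-338.8, 1888.0]
Outside: 2025 → excluded.
Retained (n=13): Σ = 8819, mean = 8819/13 = 678.385

678 ms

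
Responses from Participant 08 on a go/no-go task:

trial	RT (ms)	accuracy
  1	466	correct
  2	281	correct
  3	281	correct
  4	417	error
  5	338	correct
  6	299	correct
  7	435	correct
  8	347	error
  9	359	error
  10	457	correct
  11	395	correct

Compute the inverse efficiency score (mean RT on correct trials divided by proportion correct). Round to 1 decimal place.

Correct trials (n=8): 466, 281, 281, 338, 299, 435, 457, 395
Mean correct RT = 2952/8 = 369.0000 ms
Proportion correct = 8/11
IES = 369.0000 / (8/11) = 507.375 ms

507.4 ms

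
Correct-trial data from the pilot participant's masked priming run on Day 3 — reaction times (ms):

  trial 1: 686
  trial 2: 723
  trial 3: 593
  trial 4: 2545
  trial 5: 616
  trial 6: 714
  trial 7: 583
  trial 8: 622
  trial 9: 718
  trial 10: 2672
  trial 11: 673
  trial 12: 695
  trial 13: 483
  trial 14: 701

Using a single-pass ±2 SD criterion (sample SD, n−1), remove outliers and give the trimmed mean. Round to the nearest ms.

651 ms

n = 14, ΣRT = 13024, M = 930.286
Σ(x−M)² = 6637734.86; s = √(6637734.86/13) = 714.559
Cutoffs: 930.286 ± 2·714.559 → [-498.8, 2359.4]
Outside: 2545, 2672 → excluded.
Retained (n=12): Σ = 7807, mean = 7807/12 = 650.583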